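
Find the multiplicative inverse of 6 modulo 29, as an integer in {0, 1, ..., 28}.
6^(−1) ≡ 5 (mod 29)

Apply the extended Euclidean algorithm to (29, 6), tracking rows (r, s, t) with s·29 + t·6 = r. Each division r_prev = q·r_cur + r_new produces the new row as (previous row) − q·(current row):
  row A: (29, 1, 0)   [1·29 + 0·6 = 29]
  row B: (6, 0, 1)   [0·29 + 1·6 = 6]
  29 = 4·6 + 5   → row C = row A − 4·row B = (5, 1, −4)   [check: 1·29 − 4·6 = 5]
  6 = 1·5 + 1   → row D = row B − 1·row C = (1, −1, 5)   [check: −1·29 + 5·6 = 1]
  5 = 5·1 + 0   → remainder 0, stop. gcd = 1 (last nonzero row D).
The gcd is 1, so 6 is invertible mod 29. The last nonzero row gives −1·29 + 5·6 = 1, so t = 5. So 6^(−1) ≡ 5 (mod 29). Verify: 6 · 5 = 30 ≡ 1 (mod 29). ✓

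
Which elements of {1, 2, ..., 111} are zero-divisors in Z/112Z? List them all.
An element a ∈ Z/112Z (with a ≠ 0) is a zero-divisor iff gcd(a, 112) > 1 (because a is a unit precisely when gcd(a, n) = 1, and in Z/nZ every nonzero, non-unit element is a zero-divisor). Scan a = 1, ..., 111 and keep those with gcd(a, 112) > 1:
  gcd(2, 112) = 2, gcd(4, 112) = 4, gcd(6, 112) = 2, gcd(7, 112) = 7, gcd(8, 112) = 8, gcd(10, 112) = 2, gcd(12, 112) = 4, gcd(14, 112) = 14, gcd(16, 112) = 16, gcd(18, 112) = 2, gcd(20, 112) = 4, gcd(21, 112) = 7, gcd(22, 112) = 2, gcd(24, 112) = 8, gcd(26, 112) = 2, gcd(28, 112) = 28, gcd(30, 112) = 2, gcd(32, 112) = 16, gcd(34, 112) = 2, gcd(35, 112) = 7, gcd(36, 112) = 4, gcd(38, 112) = 2, gcd(40, 112) = 8, gcd(42, 112) = 14, gcd(44, 112) = 4, gcd(46, 112) = 2, gcd(48, 112) = 16, gcd(49, 112) = 7, gcd(50, 112) = 2, gcd(52, 112) = 4, gcd(54, 112) = 2, gcd(56, 112) = 56, gcd(58, 112) = 2, gcd(60, 112) = 4, gcd(62, 112) = 2, gcd(63, 112) = 7, gcd(64, 112) = 16, gcd(66, 112) = 2, gcd(68, 112) = 4, gcd(70, 112) = 14, gcd(72, 112) = 8, gcd(74, 112) = 2, gcd(76, 112) = 4, gcd(77, 112) = 7, gcd(78, 112) = 2, gcd(80, 112) = 16, gcd(82, 112) = 2, gcd(84, 112) = 28, gcd(86, 112) = 2, gcd(88, 112) = 8, gcd(90, 112) = 2, gcd(91, 112) = 7, gcd(92, 112) = 4, gcd(94, 112) = 2, gcd(96, 112) = 16, gcd(98, 112) = 14, gcd(100, 112) = 4, gcd(102, 112) = 2, gcd(104, 112) = 8, gcd(105, 112) = 7, gcd(106, 112) = 2, gcd(108, 112) = 4, gcd(110, 112) = 2.
All other a ∈ {1, ..., 111} have gcd(a, 112) = 1 and are units. So the nonzero zero-divisors are exactly the 63 values of a appearing in this scan.

Final answer: nonzero zero-divisors of Z/112Z = {2, 4, 6, 7, 8, 10, 12, 14, 16, 18, 20, 21, 22, 24, 26, 28, 30, 32, 34, 35, 36, 38, 40, 42, 44, 46, 48, 49, 50, 52, 54, 56, 58, 60, 62, 63, 64, 66, 68, 70, 72, 74, 76, 77, 78, 80, 82, 84, 86, 88, 90, 91, 92, 94, 96, 98, 100, 102, 104, 105, 106, 108, 110}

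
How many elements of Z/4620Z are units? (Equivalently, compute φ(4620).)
An element a ∈ Z/4620Z is a unit iff gcd(a, 4620) = 1, so the number of units is φ(4620). φ is multiplicative, with φ(p^e) = p^e − p^(e−1). Factorise 4620 = 2^2 · 3 · 5 · 7 · 11. Then
  φ(4620) = (2^2 − 2^1) · (3 − 1) · (5 − 1) · (7 − 1) · (11 − 1) = 2 · 2 · 4 · 6 · 10 = 960.

Final answer: Z/4620Z has φ(4620) = 960 units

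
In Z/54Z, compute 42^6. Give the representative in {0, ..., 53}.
0

Use repeated squaring. Binary(6) = 110. Walk through the bits of the exponent 6 left-to-right: at each bit after the leading one, square the running value, then multiply by 42 if the bit is 1 (always reducing mod 54):
  bit 1 = 1 (leading): start with 42.
  bit 2 = 1: square 42^2 = 1764 ≡ 36; bit is 1, so multiply 36·42 = 1512 ≡ 0 (mod 54).
  bit 3 = 0: square 0^2 = 0 (mod 54).
Final value: 42^6 ≡ 0 (mod 54).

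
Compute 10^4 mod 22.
Use repeated squaring. Binary(4) = 100. Walk through the bits of the exponent 4 left-to-right: at each bit after the leading one, square the running value, then multiply by 10 if the bit is 1 (always reducing mod 22):
  bit 1 = 1 (leading): start with 10.
  bit 2 = 0: square 10^2 = 100 ≡ 12 (mod 22).
  bit 3 = 0: square 12^2 = 144 ≡ 12 (mod 22).
Final value: 10^4 ≡ 12 (mod 22).

Final answer: 12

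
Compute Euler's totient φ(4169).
φ(4169) = 3780

φ is multiplicative, with φ(p^e) = p^e − p^(e−1). Factorise 4169 = 11 · 379. Then
  φ(4169) = (11 − 1) · (379 − 1) = 10 · 378 = 3780.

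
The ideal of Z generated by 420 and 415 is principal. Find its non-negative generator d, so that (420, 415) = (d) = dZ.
(420, 415) = (5); d = 5

In the PID Z, (a, b) is generated by gcd(a, b). Compute gcd(420, 415) with the extended Euclidean algorithm, tracking rows (r, s, t) with s·420 + t·415 = r:
  row A: (420, 1, 0)   [1·420 + 0·415 = 420]
  row B: (415, 0, 1)   [0·420 + 1·415 = 415]
  420 = 1·415 + 5   → row C = row A − 1·row B = (5, 1, −1)   [check: 1·420 − 1·415 = 5]
  415 = 83·5 + 0   → remainder 0, stop. gcd = 5 (last nonzero row C).
So gcd(420, 415) = 5, with Bézout identity 1·420 − 1·415 = 5. Containment (⊇): the Bézout identity exhibits 5 as an element of (420, 415), giving (5) ⊆ (420, 415). Containment (⊆): since 5 | 420 and 5 | 415 (420 = 5·84, 415 = 5·83), every Z-linear combination of 420 and 415 is divisible by 5, so (420, 415) ⊆ (5). Therefore (420, 415) = (5), d = 5.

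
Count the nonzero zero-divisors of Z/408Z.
Z/408Z has 279 nonzero zero-divisors

In Z/408Z each nonzero element is either a unit (gcd with 408 is 1) or a zero-divisor (gcd > 1). The number of units is φ(408): factorise 408 = 2^3 · 3 · 17, so φ(408) = (2^3 − 2^2) · (3 − 1) · (17 − 1) = 4 · 2 · 16 = 128. The nonzero elements number 408 − 1 = 407. Hence the nonzero zero-divisors number 407 − 128 = 279.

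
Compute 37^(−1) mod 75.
Apply the extended Euclidean algorithm to (75, 37), tracking rows (r, s, t) with s·75 + t·37 = r. Each division r_prev = q·r_cur + r_new produces the new row as (previous row) − q·(current row):
  row A: (75, 1, 0)   [1·75 + 0·37 = 75]
  row B: (37, 0, 1)   [0·75 + 1·37 = 37]
  75 = 2·37 + 1   → row C = row A − 2·row B = (1, 1, −2)   [check: 1·75 − 2·37 = 1]
  37 = 37·1 + 0   → remainder 0, stop. gcd = 1 (last nonzero row C).
The gcd is 1, so 37 is invertible mod 75. The last nonzero row gives 1·75 − 2·37 = 1, so t = −2. So 37^(−1) ≡ −2 ≡ 73 (mod 75). Verify: 37 · 73 = 2701 ≡ 1 (mod 75). ✓

Final answer: 37^(−1) ≡ 73 (mod 75)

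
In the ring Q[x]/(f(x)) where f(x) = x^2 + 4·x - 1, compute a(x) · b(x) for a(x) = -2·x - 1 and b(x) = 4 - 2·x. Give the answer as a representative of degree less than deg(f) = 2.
a · b ≡ -22·x (mod f(x))

First multiply in Q[x] without reducing: a · b = 4·x^2 - 6·x - 4. Now divide by f(x) = x^2 + 4·x - 1, eliminating the leading term at each step:
  leading term 4·x^2: subtract (4)·f(x) = 4·x^2 + 16·x - 4, leaving -22·x
The degree is now < 2, so this is the remainder. Hence a · b ≡ -22·x in Q[x]/(f).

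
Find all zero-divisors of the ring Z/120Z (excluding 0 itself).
nonzero zero-divisors of Z/120Z = {2, 3, 4, 5, 6, 8, 9, 10, 12, 14, 15, 16, 18, 20, 21, 22, 24, 25, 26, 27, 28, 30, 32, 33, 34, 35, 36, 38, 39, 40, 42, 44, 45, 46, 48, 50, 51, 52, 54, 55, 56, 57, 58, 60, 62, 63, 64, 65, 66, 68, 69, 70, 72, 74, 75, 76, 78, 80, 81, 82, 84, 85, 86, 87, 88, 90, 92, 93, 94, 95, 96, 98, 99, 100, 102, 104, 105, 106, 108, 110, 111, 112, 114, 115, 116, 117, 118}

An element a ∈ Z/120Z (with a ≠ 0) is a zero-divisor iff gcd(a, 120) > 1 (because a is a unit precisely when gcd(a, n) = 1, and in Z/nZ every nonzero, non-unit element is a zero-divisor). Scan a = 1, ..., 119 and keep those with gcd(a, 120) > 1:
  gcd(2, 120) = 2, gcd(3, 120) = 3, gcd(4, 120) = 4, gcd(5, 120) = 5, gcd(6, 120) = 6, gcd(8, 120) = 8, gcd(9, 120) = 3, gcd(10, 120) = 10, gcd(12, 120) = 12, gcd(14, 120) = 2, gcd(15, 120) = 15, gcd(16, 120) = 8, gcd(18, 120) = 6, gcd(20, 120) = 20, gcd(21, 120) = 3, gcd(22, 120) = 2, gcd(24, 120) = 24, gcd(25, 120) = 5, gcd(26, 120) = 2, gcd(27, 120) = 3, gcd(28, 120) = 4, gcd(30, 120) = 30, gcd(32, 120) = 8, gcd(33, 120) = 3, gcd(34, 120) = 2, gcd(35, 120) = 5, gcd(36, 120) = 12, gcd(38, 120) = 2, gcd(39, 120) = 3, gcd(40, 120) = 40, gcd(42, 120) = 6, gcd(44, 120) = 4, gcd(45, 120) = 15, gcd(46, 120) = 2, gcd(48, 120) = 24, gcd(50, 120) = 10, gcd(51, 120) = 3, gcd(52, 120) = 4, gcd(54, 120) = 6, gcd(55, 120) = 5, gcd(56, 120) = 8, gcd(57, 120) = 3, gcd(58, 120) = 2, gcd(60, 120) = 60, gcd(62, 120) = 2, gcd(63, 120) = 3, gcd(64, 120) = 8, gcd(65, 120) = 5, gcd(66, 120) = 6, gcd(68, 120) = 4, gcd(69, 120) = 3, gcd(70, 120) = 10, gcd(72, 120) = 24, gcd(74, 120) = 2, gcd(75, 120) = 15, gcd(76, 120) = 4, gcd(78, 120) = 6, gcd(80, 120) = 40, gcd(81, 120) = 3, gcd(82, 120) = 2, gcd(84, 120) = 12, gcd(85, 120) = 5, gcd(86, 120) = 2, gcd(87, 120) = 3, gcd(88, 120) = 8, gcd(90, 120) = 30, gcd(92, 120) = 4, gcd(93, 120) = 3, gcd(94, 120) = 2, gcd(95, 120) = 5, gcd(96, 120) = 24, gcd(98, 120) = 2, gcd(99, 120) = 3, gcd(100, 120) = 20, gcd(102, 120) = 6, gcd(104, 120) = 8, gcd(105, 120) = 15, gcd(106, 120) = 2, gcd(108, 120) = 12, gcd(110, 120) = 10, gcd(111, 120) = 3, gcd(112, 120) = 8, gcd(114, 120) = 6, gcd(115, 120) = 5, gcd(116, 120) = 4, gcd(117, 120) = 3, gcd(118, 120) = 2.
All other a ∈ {1, ..., 119} have gcd(a, 120) = 1 and are units. So the nonzero zero-divisors are exactly the 87 values of a appearing in this scan.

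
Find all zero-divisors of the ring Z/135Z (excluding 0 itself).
nonzero zero-divisors of Z/135Z = {3, 5, 6, 9, 10, 12, 15, 18, 20, 21, 24, 25, 27, 30, 33, 35, 36, 39, 40, 42, 45, 48, 50, 51, 54, 55, 57, 60, 63, 65, 66, 69, 70, 72, 75, 78, 80, 81, 84, 85, 87, 90, 93, 95, 96, 99, 100, 102, 105, 108, 110, 111, 114, 115, 117, 120, 123, 125, 126, 129, 130, 132}

An element a ∈ Z/135Z (with a ≠ 0) is a zero-divisor iff gcd(a, 135) > 1 (because a is a unit precisely when gcd(a, n) = 1, and in Z/nZ every nonzero, non-unit element is a zero-divisor). Scan a = 1, ..., 134 and keep those with gcd(a, 135) > 1:
  gcd(3, 135) = 3, gcd(5, 135) = 5, gcd(6, 135) = 3, gcd(9, 135) = 9, gcd(10, 135) = 5, gcd(12, 135) = 3, gcd(15, 135) = 15, gcd(18, 135) = 9, gcd(20, 135) = 5, gcd(21, 135) = 3, gcd(24, 135) = 3, gcd(25, 135) = 5, gcd(27, 135) = 27, gcd(30, 135) = 15, gcd(33, 135) = 3, gcd(35, 135) = 5, gcd(36, 135) = 9, gcd(39, 135) = 3, gcd(40, 135) = 5, gcd(42, 135) = 3, gcd(45, 135) = 45, gcd(48, 135) = 3, gcd(50, 135) = 5, gcd(51, 135) = 3, gcd(54, 135) = 27, gcd(55, 135) = 5, gcd(57, 135) = 3, gcd(60, 135) = 15, gcd(63, 135) = 9, gcd(65, 135) = 5, gcd(66, 135) = 3, gcd(69, 135) = 3, gcd(70, 135) = 5, gcd(72, 135) = 9, gcd(75, 135) = 15, gcd(78, 135) = 3, gcd(80, 135) = 5, gcd(81, 135) = 27, gcd(84, 135) = 3, gcd(85, 135) = 5, gcd(87, 135) = 3, gcd(90, 135) = 45, gcd(93, 135) = 3, gcd(95, 135) = 5, gcd(96, 135) = 3, gcd(99, 135) = 9, gcd(100, 135) = 5, gcd(102, 135) = 3, gcd(105, 135) = 15, gcd(108, 135) = 27, gcd(110, 135) = 5, gcd(111, 135) = 3, gcd(114, 135) = 3, gcd(115, 135) = 5, gcd(117, 135) = 9, gcd(120, 135) = 15, gcd(123, 135) = 3, gcd(125, 135) = 5, gcd(126, 135) = 9, gcd(129, 135) = 3, gcd(130, 135) = 5, gcd(132, 135) = 3.
All other a ∈ {1, ..., 134} have gcd(a, 135) = 1 and are units. So the nonzero zero-divisors are exactly the 62 values of a appearing in this scan.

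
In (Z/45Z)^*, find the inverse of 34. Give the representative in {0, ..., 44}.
Apply the extended Euclidean algorithm to (45, 34), tracking rows (r, s, t) with s·45 + t·34 = r. Each division r_prev = q·r_cur + r_new produces the new row as (previous row) − q·(current row):
  row A: (45, 1, 0)   [1·45 + 0·34 = 45]
  row B: (34, 0, 1)   [0·45 + 1·34 = 34]
  45 = 1·34 + 11   → row C = row A − 1·row B = (11, 1, −1)   [check: 1·45 − 1·34 = 11]
  34 = 3·11 + 1   → row D = row B − 3·row C = (1, −3, 4)   [check: −3·45 + 4·34 = 1]
  11 = 11·1 + 0   → remainder 0, stop. gcd = 1 (last nonzero row D).
The gcd is 1, so 34 is invertible mod 45. The last nonzero row gives −3·45 + 4·34 = 1, so t = 4. So 34^(−1) ≡ 4 (mod 45). Verify: 34 · 4 = 136 ≡ 1 (mod 45). ✓

Final answer: 34^(−1) ≡ 4 (mod 45)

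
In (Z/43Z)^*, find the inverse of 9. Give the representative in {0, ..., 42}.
Apply the extended Euclidean algorithm to (43, 9), tracking rows (r, s, t) with s·43 + t·9 = r. Each division r_prev = q·r_cur + r_new produces the new row as (previous row) − q·(current row):
  row A: (43, 1, 0)   [1·43 + 0·9 = 43]
  row B: (9, 0, 1)   [0·43 + 1·9 = 9]
  43 = 4·9 + 7   → row C = row A − 4·row B = (7, 1, −4)   [check: 1·43 − 4·9 = 7]
  9 = 1·7 + 2   → row D = row B − 1·row C = (2, −1, 5)   [check: −1·43 + 5·9 = 2]
  7 = 3·2 + 1   → row E = row C − 3·row D = (1, 4, −19)   [check: 4·43 − 19·9 = 1]
  2 = 2·1 + 0   → remainder 0, stop. gcd = 1 (last nonzero row E).
The gcd is 1, so 9 is invertible mod 43. The last nonzero row gives 4·43 − 19·9 = 1, so t = −19. So 9^(−1) ≡ −19 ≡ 24 (mod 43). Verify: 9 · 24 = 216 ≡ 1 (mod 43). ✓

Final answer: 9^(−1) ≡ 24 (mod 43)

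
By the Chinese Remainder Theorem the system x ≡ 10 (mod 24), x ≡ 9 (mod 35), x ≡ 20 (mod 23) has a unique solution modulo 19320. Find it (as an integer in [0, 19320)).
x ≡ 9634 (mod 19320); the representative in [0, 19320) is 9634

The moduli 24, 35, 23 are pairwise coprime, so by the CRT there is a unique solution mod 24·35·23 = 19320.
Solve by successive substitution. Start with x ≡ 10 (mod 24).
  Combine with x ≡ 9 (mod 35): write x = 10 + 24·t and require 10 + 24·t ≡ 9 (mod 35), i.e. 24·t ≡ 9 − 10 ≡ 34 (mod 35). Since 24^(−1) ≡ 19 (mod 35), t ≡ 19·34 ≡ 16 (mod 35). So x ≡ 10 + 24·16 = 394 (mod 840).
  Combine with x ≡ 20 (mod 23): write x = 394 + 840·t and require 394 + 840·t ≡ 20 (mod 23), i.e. 840·t ≡ 20 − 394 ≡ 17 (mod 23). Since 840^(−1) ≡ 2 (mod 23) (840 ≡ 12 (mod 23)), t ≡ 2·17 ≡ 11 (mod 23). So x ≡ 394 + 840·11 = 9634 (mod 19320).
Unique solution in [0, 19320): x = 9634.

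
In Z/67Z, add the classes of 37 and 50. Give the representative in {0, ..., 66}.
20

Both summands are already reduced mod 67. 37 + 50 = 87; 87 = 1·67 + 20, so (37 + 50) mod 67 = 20.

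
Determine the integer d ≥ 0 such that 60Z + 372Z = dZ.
In the PID Z, (a, b) is generated by gcd(a, b). Compute gcd(372, 60) with the extended Euclidean algorithm, tracking rows (r, s, t) with s·372 + t·60 = r:
  row A: (372, 1, 0)   [1·372 + 0·60 = 372]
  row B: (60, 0, 1)   [0·372 + 1·60 = 60]
  372 = 6·60 + 12   → row C = row A − 6·row B = (12, 1, −6)   [check: 1·372 − 6·60 = 12]
  60 = 5·12 + 0   → remainder 0, stop. gcd = 12 (last nonzero row C).
So gcd(60, 372) = 12, with Bézout identity 1·372 − 6·60 = 12. Containment (⊇): the Bézout identity exhibits 12 as an element of (60, 372), giving (12) ⊆ (60, 372). Containment (⊆): since 12 | 60 and 12 | 372 (60 = 12·5, 372 = 12·31), every Z-linear combination of 60 and 372 is divisible by 12, so (60, 372) ⊆ (12). Therefore (60, 372) = (12), d = 12.

Final answer: (60, 372) = (12); d = 12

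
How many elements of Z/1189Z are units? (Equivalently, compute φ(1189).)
Z/1189Z has φ(1189) = 1120 units

An element a ∈ Z/1189Z is a unit iff gcd(a, 1189) = 1, so the number of units is φ(1189). φ is multiplicative, with φ(p^e) = p^e − p^(e−1). Factorise 1189 = 29 · 41. Then
  φ(1189) = (29 − 1) · (41 − 1) = 28 · 40 = 1120.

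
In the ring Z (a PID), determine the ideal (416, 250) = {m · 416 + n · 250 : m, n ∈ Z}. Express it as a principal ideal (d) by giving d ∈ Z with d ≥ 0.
In the PID Z, (a, b) is generated by gcd(a, b). Compute gcd(416, 250) with the extended Euclidean algorithm, tracking rows (r, s, t) with s·416 + t·250 = r:
  row A: (416, 1, 0)   [1·416 + 0·250 = 416]
  row B: (250, 0, 1)   [0·416 + 1·250 = 250]
  416 = 1·250 + 166   → row C = row A − 1·row B = (166, 1, −1)   [check: 1·416 − 1·250 = 166]
  250 = 1·166 + 84   → row D = row B − 1·row C = (84, −1, 2)   [check: −1·416 + 2·250 = 84]
  166 = 1·84 + 82   → row E = row C − 1·row D = (82, 2, −3)   [check: 2·416 − 3·250 = 82]
  84 = 1·82 + 2   → row F = row D − 1·row E = (2, −3, 5)   [check: −3·416 + 5·250 = 2]
  82 = 41·2 + 0   → remainder 0, stop. gcd = 2 (last nonzero row F).
So gcd(416, 250) = 2, with Bézout identity −3·416 + 5·250 = 2. Containment (⊇): the Bézout identity exhibits 2 as an element of (416, 250), giving (2) ⊆ (416, 250). Containment (⊆): since 2 | 416 and 2 | 250 (416 = 2·208, 250 = 2·125), every Z-linear combination of 416 and 250 is divisible by 2, so (416, 250) ⊆ (2). Therefore (416, 250) = (2), d = 2.

Final answer: (416, 250) = (2); d = 2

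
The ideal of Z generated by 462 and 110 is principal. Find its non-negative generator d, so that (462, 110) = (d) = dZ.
(462, 110) = (22); d = 22

In the PID Z, (a, b) is generated by gcd(a, b). Compute gcd(462, 110) with the extended Euclidean algorithm, tracking rows (r, s, t) with s·462 + t·110 = r:
  row A: (462, 1, 0)   [1·462 + 0·110 = 462]
  row B: (110, 0, 1)   [0·462 + 1·110 = 110]
  462 = 4·110 + 22   → row C = row A − 4·row B = (22, 1, −4)   [check: 1·462 − 4·110 = 22]
  110 = 5·22 + 0   → remainder 0, stop. gcd = 22 (last nonzero row C).
So gcd(462, 110) = 22, with Bézout identity 1·462 − 4·110 = 22. Containment (⊇): the Bézout identity exhibits 22 as an element of (462, 110), giving (22) ⊆ (462, 110). Containment (⊆): since 22 | 462 and 22 | 110 (462 = 22·21, 110 = 22·5), every Z-linear combination of 462 and 110 is divisible by 22, so (462, 110) ⊆ (22). Therefore (462, 110) = (22), d = 22.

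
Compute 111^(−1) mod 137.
111^(−1) ≡ 79 (mod 137)

Apply the extended Euclidean algorithm to (137, 111), tracking rows (r, s, t) with s·137 + t·111 = r. Each division r_prev = q·r_cur + r_new produces the new row as (previous row) − q·(current row):
  row A: (137, 1, 0)   [1·137 + 0·111 = 137]
  row B: (111, 0, 1)   [0·137 + 1·111 = 111]
  137 = 1·111 + 26   → row C = row A − 1·row B = (26, 1, −1)   [check: 1·137 − 1·111 = 26]
  111 = 4·26 + 7   → row D = row B − 4·row C = (7, −4, 5)   [check: −4·137 + 5·111 = 7]
  26 = 3·7 + 5   → row E = row C − 3·row D = (5, 13, −16)   [check: 13·137 − 16·111 = 5]
  7 = 1·5 + 2   → row F = row D − 1·row E = (2, −17, 21)   [check: −17·137 + 21·111 = 2]
  5 = 2·2 + 1   → row G = row E − 2·row F = (1, 47, −58)   [check: 47·137 − 58·111 = 1]
  2 = 2·1 + 0   → remainder 0, stop. gcd = 1 (last nonzero row G).
The gcd is 1, so 111 is invertible mod 137. The last nonzero row gives 47·137 − 58·111 = 1, so t = −58. So 111^(−1) ≡ −58 ≡ 79 (mod 137). Verify: 111 · 79 = 8769 ≡ 1 (mod 137). ✓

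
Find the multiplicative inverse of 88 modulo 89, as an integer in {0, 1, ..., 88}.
Apply the extended Euclidean algorithm to (89, 88), tracking rows (r, s, t) with s·89 + t·88 = r. Each division r_prev = q·r_cur + r_new produces the new row as (previous row) − q·(current row):
  row A: (89, 1, 0)   [1·89 + 0·88 = 89]
  row B: (88, 0, 1)   [0·89 + 1·88 = 88]
  89 = 1·88 + 1   → row C = row A − 1·row B = (1, 1, −1)   [check: 1·89 − 1·88 = 1]
  88 = 88·1 + 0   → remainder 0, stop. gcd = 1 (last nonzero row C).
The gcd is 1, so 88 is invertible mod 89. The last nonzero row gives 1·89 − 1·88 = 1, so t = −1. So 88^(−1) ≡ −1 ≡ 88 (mod 89). Verify: 88 · 88 = 7744 ≡ 1 (mod 89). ✓

Final answer: 88^(−1) ≡ 88 (mod 89)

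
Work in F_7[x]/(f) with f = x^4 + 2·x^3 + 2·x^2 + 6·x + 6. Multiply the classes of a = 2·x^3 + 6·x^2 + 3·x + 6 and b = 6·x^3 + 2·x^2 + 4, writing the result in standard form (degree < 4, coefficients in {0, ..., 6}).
a · b ≡ 5·x^3 + 4·x^2 + 2·x + 5 (mod f(x))

Multiply as integer polynomials: a · b = 12·x^6 + 40·x^5 + 30·x^4 + 50·x^3 + 36·x^2 + 12·x + 24. Reducing coefficients mod 7: a · b ≡ 5·x^6 + 5·x^5 + 2·x^4 + x^3 + x^2 + 5·x + 3. Now divide by f(x) = x^4 + 2·x^3 + 2·x^2 + 6·x + 6 in F_7[x], eliminating the leading term at each step:
  leading term 5·x^6: subtract (5·x^2)·f(x) = 5·x^6 + 3·x^5 + 3·x^4 + 2·x^3 + 2·x^2, leaving 2·x^5 + 6·x^4 + 6·x^3 + 6·x^2 + 5·x + 3 (coefficients mod 7)
  leading term 2·x^5: subtract (2·x)·f(x) = 2·x^5 + 4·x^4 + 4·x^3 + 5·x^2 + 5·x, leaving 2·x^4 + 2·x^3 + x^2 + 3 (coefficients mod 7)
  leading term 2·x^4: subtract (2)·f(x) = 2·x^4 + 4·x^3 + 4·x^2 + 5·x + 5, leaving 5·x^3 + 4·x^2 + 2·x + 5 (coefficients mod 7)
The degree is now < 4, so this is the remainder. Hence a · b ≡ 5·x^3 + 4·x^2 + 2·x + 5 in F_7[x]/(f).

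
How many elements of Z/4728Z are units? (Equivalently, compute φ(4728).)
An element a ∈ Z/4728Z is a unit iff gcd(a, 4728) = 1, so the number of units is φ(4728). φ is multiplicative, with φ(p^e) = p^e − p^(e−1). Factorise 4728 = 2^3 · 3 · 197. Then
  φ(4728) = (2^3 − 2^2) · (3 − 1) · (197 − 1) = 4 · 2 · 196 = 1568.

Final answer: Z/4728Z has φ(4728) = 1568 units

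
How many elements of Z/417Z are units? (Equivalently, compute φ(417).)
An element a ∈ Z/417Z is a unit iff gcd(a, 417) = 1, so the number of units is φ(417). φ is multiplicative, with φ(p^e) = p^e − p^(e−1). Factorise 417 = 3 · 139. Then
  φ(417) = (3 − 1) · (139 − 1) = 2 · 138 = 276.

Final answer: Z/417Z has φ(417) = 276 units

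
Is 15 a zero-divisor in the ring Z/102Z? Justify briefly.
gcd(15, 102) = 3 > 1, so 15 is not a unit in Z/102Z. In Z/nZ every nonzero non-unit is a zero-divisor: explicitly, take b = 102/gcd = 34 ≠ 0 (mod 102); then 15·34 = 510 = 5·102, i.e. 15·34 ≡ 0 (mod 102). So 15 is a zero-divisor.

Final answer: YES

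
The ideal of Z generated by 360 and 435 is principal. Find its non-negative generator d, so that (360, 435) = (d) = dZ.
(360, 435) = (15); d = 15

In the PID Z, (a, b) is generated by gcd(a, b). Compute gcd(435, 360) with the extended Euclidean algorithm, tracking rows (r, s, t) with s·435 + t·360 = r:
  row A: (435, 1, 0)   [1·435 + 0·360 = 435]
  row B: (360, 0, 1)   [0·435 + 1·360 = 360]
  435 = 1·360 + 75   → row C = row A − 1·row B = (75, 1, −1)   [check: 1·435 − 1·360 = 75]
  360 = 4·75 + 60   → row D = row B − 4·row C = (60, −4, 5)   [check: −4·435 + 5·360 = 60]
  75 = 1·60 + 15   → row E = row C − 1·row D = (15, 5, −6)   [check: 5·435 − 6·360 = 15]
  60 = 4·15 + 0   → remainder 0, stop. gcd = 15 (last nonzero row E).
So gcd(360, 435) = 15, with Bézout identity 5·435 − 6·360 = 15. Containment (⊇): the Bézout identity exhibits 15 as an element of (360, 435), giving (15) ⊆ (360, 435). Containment (⊆): since 15 | 360 and 15 | 435 (360 = 15·24, 435 = 15·29), every Z-linear combination of 360 and 435 is divisible by 15, so (360, 435) ⊆ (15). Therefore (360, 435) = (15), d = 15.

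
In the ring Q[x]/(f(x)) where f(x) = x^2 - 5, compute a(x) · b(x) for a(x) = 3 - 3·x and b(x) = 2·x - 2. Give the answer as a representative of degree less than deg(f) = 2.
a · b ≡ 12·x - 36 (mod f(x))

First multiply in Q[x] without reducing: a · b = -6·x^2 + 12·x - 6. Now divide by f(x) = x^2 - 5, eliminating the leading term at each step:
  leading term -6·x^2: subtract (-6)·f(x) = 30 - 6·x^2, leaving 12·x - 36
The degree is now < 2, so this is the remainder. Hence a · b ≡ 12·x - 36 in Q[x]/(f).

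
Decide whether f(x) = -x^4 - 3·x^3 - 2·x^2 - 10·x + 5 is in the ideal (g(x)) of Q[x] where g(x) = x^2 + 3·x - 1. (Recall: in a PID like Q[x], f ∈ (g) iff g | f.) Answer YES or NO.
In Q[x] the ideal (g) consists of all multiples of g, so f ∈ (g) iff g | f, i.e. iff the remainder of f on division by g is 0. Divide f by g (g is monic, so eliminate the leading term of the running remainder at each step):
  leading term -x^4: subtract (-x^2)·g(x) = -x^4 - 3·x^3 + x^2, leaving -3·x^2 - 10·x + 5
  leading term -3·x^2: subtract (-3)·g(x) = -3·x^2 - 9·x + 3, leaving 2 - x
The remainder r(x) = 2 - x ≠ 0 (and deg r < deg g), so g ∤ f, i.e. f ∉ (g).

Final answer: NO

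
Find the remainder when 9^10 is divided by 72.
Use repeated squaring. Binary(10) = 1010. Walk through the bits of the exponent 10 left-to-right: at each bit after the leading one, square the running value, then multiply by 9 if the bit is 1 (always reducing mod 72):
  bit 1 = 1 (leading): start with 9.
  bit 2 = 0: square 9^2 = 81 ≡ 9 (mod 72).
  bit 3 = 1: square 9^2 = 81 ≡ 9; bit is 1, so multiply 9·9 = 81 ≡ 9 (mod 72).
  bit 4 = 0: square 9^2 = 81 ≡ 9 (mod 72).
Final value: 9^10 ≡ 9 (mod 72).

Final answer: 9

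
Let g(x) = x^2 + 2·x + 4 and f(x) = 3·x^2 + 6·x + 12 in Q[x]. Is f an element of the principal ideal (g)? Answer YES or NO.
In Q[x] the ideal (g) consists of all multiples of g, so f ∈ (g) iff g | f, i.e. iff the remainder of f on division by g is 0. Divide f by g (g is monic, so eliminate the leading term of the running remainder at each step):
  leading term 3·x^2: subtract (3)·g(x) = 3·x^2 + 6·x + 12, leaving 0
The remainder is 0, so f(x) = g(x) · h(x) with h(x) = 3. Hence g | f, i.e. f ∈ (g).

Final answer: YES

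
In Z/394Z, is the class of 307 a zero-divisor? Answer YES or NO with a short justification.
NO

gcd(307, 394) = 1, so 307 is a unit in Z/394Z (it has a multiplicative inverse). A unit cannot be a zero-divisor: if 307·b ≡ 0 then multiplying both sides by 307^(−1) gives b ≡ 0. So 307 is not a zero-divisor.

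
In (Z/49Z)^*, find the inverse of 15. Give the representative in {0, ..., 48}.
15^(−1) ≡ 36 (mod 49)

Apply the extended Euclidean algorithm to (49, 15), tracking rows (r, s, t) with s·49 + t·15 = r. Each division r_prev = q·r_cur + r_new produces the new row as (previous row) − q·(current row):
  row A: (49, 1, 0)   [1·49 + 0·15 = 49]
  row B: (15, 0, 1)   [0·49 + 1·15 = 15]
  49 = 3·15 + 4   → row C = row A − 3·row B = (4, 1, −3)   [check: 1·49 − 3·15 = 4]
  15 = 3·4 + 3   → row D = row B − 3·row C = (3, −3, 10)   [check: −3·49 + 10·15 = 3]
  4 = 1·3 + 1   → row E = row C − 1·row D = (1, 4, −13)   [check: 4·49 − 13·15 = 1]
  3 = 3·1 + 0   → remainder 0, stop. gcd = 1 (last nonzero row E).
The gcd is 1, so 15 is invertible mod 49. The last nonzero row gives 4·49 − 13·15 = 1, so t = −13. So 15^(−1) ≡ −13 ≡ 36 (mod 49). Verify: 15 · 36 = 540 ≡ 1 (mod 49). ✓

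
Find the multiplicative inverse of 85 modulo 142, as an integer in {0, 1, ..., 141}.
Apply the extended Euclidean algorithm to (142, 85), tracking rows (r, s, t) with s·142 + t·85 = r. Each division r_prev = q·r_cur + r_new produces the new row as (previous row) − q·(current row):
  row A: (142, 1, 0)   [1·142 + 0·85 = 142]
  row B: (85, 0, 1)   [0·142 + 1·85 = 85]
  142 = 1·85 + 57   → row C = row A − 1·row B = (57, 1, −1)   [check: 1·142 − 1·85 = 57]
  85 = 1·57 + 28   → row D = row B − 1·row C = (28, −1, 2)   [check: −1·142 + 2·85 = 28]
  57 = 2·28 + 1   → row E = row C − 2·row D = (1, 3, −5)   [check: 3·142 − 5·85 = 1]
  28 = 28·1 + 0   → remainder 0, stop. gcd = 1 (last nonzero row E).
The gcd is 1, so 85 is invertible mod 142. The last nonzero row gives 3·142 − 5·85 = 1, so t = −5. So 85^(−1) ≡ −5 ≡ 137 (mod 142). Verify: 85 · 137 = 11645 ≡ 1 (mod 142). ✓

Final answer: 85^(−1) ≡ 137 (mod 142)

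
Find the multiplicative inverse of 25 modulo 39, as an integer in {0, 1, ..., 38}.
Apply the extended Euclidean algorithm to (39, 25), tracking rows (r, s, t) with s·39 + t·25 = r. Each division r_prev = q·r_cur + r_new produces the new row as (previous row) − q·(current row):
  row A: (39, 1, 0)   [1·39 + 0·25 = 39]
  row B: (25, 0, 1)   [0·39 + 1·25 = 25]
  39 = 1·25 + 14   → row C = row A − 1·row B = (14, 1, −1)   [check: 1·39 − 1·25 = 14]
  25 = 1·14 + 11   → row D = row B − 1·row C = (11, −1, 2)   [check: −1·39 + 2·25 = 11]
  14 = 1·11 + 3   → row E = row C − 1·row D = (3, 2, −3)   [check: 2·39 − 3·25 = 3]
  11 = 3·3 + 2   → row F = row D − 3·row E = (2, −7, 11)   [check: −7·39 + 11·25 = 2]
  3 = 1·2 + 1   → row G = row E − 1·row F = (1, 9, −14)   [check: 9·39 − 14·25 = 1]
  2 = 2·1 + 0   → remainder 0, stop. gcd = 1 (last nonzero row G).
The gcd is 1, so 25 is invertible mod 39. The last nonzero row gives 9·39 − 14·25 = 1, so t = −14. So 25^(−1) ≡ −14 ≡ 25 (mod 39). Verify: 25 · 25 = 625 ≡ 1 (mod 39). ✓

Final answer: 25^(−1) ≡ 25 (mod 39)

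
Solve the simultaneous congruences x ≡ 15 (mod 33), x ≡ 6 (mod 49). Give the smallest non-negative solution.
The moduli 33, 49 are pairwise coprime, so by the CRT there is a unique solution mod 33·49 = 1617.
Solve by successive substitution. Start with x ≡ 15 (mod 33).
  Combine with x ≡ 6 (mod 49): write x = 15 + 33·t and require 15 + 33·t ≡ 6 (mod 49), i.e. 33·t ≡ 6 − 15 ≡ 40 (mod 49). Since 33^(−1) ≡ 3 (mod 49), t ≡ 3·40 ≡ 22 (mod 49). So x ≡ 15 + 33·22 = 741 (mod 1617).
Unique solution in [0, 1617): x = 741.

Final answer: x ≡ 741 (mod 1617); the representative in [0, 1617) is 741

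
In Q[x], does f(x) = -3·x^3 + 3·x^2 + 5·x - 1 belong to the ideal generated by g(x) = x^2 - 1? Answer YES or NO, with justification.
NO

In Q[x] the ideal (g) consists of all multiples of g, so f ∈ (g) iff g | f, i.e. iff the remainder of f on division by g is 0. Divide f by g (g is monic, so eliminate the leading term of the running remainder at each step):
  leading term -3·x^3: subtract (-3·x)·g(x) = -3·x^3 + 3·x, leaving 3·x^2 + 2·x - 1
  leading term 3·x^2: subtract (3)·g(x) = 3·x^2 - 3, leaving 2·x + 2
The remainder r(x) = 2·x + 2 ≠ 0 (and deg r < deg g), so g ∤ f, i.e. f ∉ (g).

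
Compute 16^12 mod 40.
Use repeated squaring. Binary(12) = 1100. Walk through the bits of the exponent 12 left-to-right: at each bit after the leading one, square the running value, then multiply by 16 if the bit is 1 (always reducing mod 40):
  bit 1 = 1 (leading): start with 16.
  bit 2 = 1: square 16^2 = 256 ≡ 16; bit is 1, so multiply 16·16 = 256 ≡ 16 (mod 40).
  bit 3 = 0: square 16^2 = 256 ≡ 16 (mod 40).
  bit 4 = 0: square 16^2 = 256 ≡ 16 (mod 40).
Final value: 16^12 ≡ 16 (mod 40).

Final answer: 16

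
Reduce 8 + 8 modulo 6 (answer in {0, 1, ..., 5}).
Reduce the summands first: 8 ≡ 2, 8 ≡ 2 (mod 6), so 8 + 8 ≡ 2 + 2 (mod 6). 2 + 2 = 4; 4 = 0·6 + 4, so (8 + 8) mod 6 = 4.

Final answer: 4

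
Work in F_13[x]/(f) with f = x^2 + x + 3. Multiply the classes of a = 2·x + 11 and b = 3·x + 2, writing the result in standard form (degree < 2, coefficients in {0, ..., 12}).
a · b ≡ 5·x + 4 (mod f(x))

Multiply as integer polynomials: a · b = 6·x^2 + 37·x + 22. Reducing coefficients mod 13: a · b ≡ 6·x^2 + 11·x + 9. Now divide by f(x) = x^2 + x + 3 in F_13[x], eliminating the leading term at each step:
  leading term 6·x^2: subtract (6)·f(x) = 6·x^2 + 6·x + 5, leaving 5·x + 4 (coefficients mod 13)
The degree is now < 2, so this is the remainder. Hence a · b ≡ 5·x + 4 in F_13[x]/(f).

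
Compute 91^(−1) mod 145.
91^(−1) ≡ 51 (mod 145)

Apply the extended Euclidean algorithm to (145, 91), tracking rows (r, s, t) with s·145 + t·91 = r. Each division r_prev = q·r_cur + r_new produces the new row as (previous row) − q·(current row):
  row A: (145, 1, 0)   [1·145 + 0·91 = 145]
  row B: (91, 0, 1)   [0·145 + 1·91 = 91]
  145 = 1·91 + 54   → row C = row A − 1·row B = (54, 1, −1)   [check: 1·145 − 1·91 = 54]
  91 = 1·54 + 37   → row D = row B − 1·row C = (37, −1, 2)   [check: −1·145 + 2·91 = 37]
  54 = 1·37 + 17   → row E = row C − 1·row D = (17, 2, −3)   [check: 2·145 − 3·91 = 17]
  37 = 2·17 + 3   → row F = row D − 2·row E = (3, −5, 8)   [check: −5·145 + 8·91 = 3]
  17 = 5·3 + 2   → row G = row E − 5·row F = (2, 27, −43)   [check: 27·145 − 43·91 = 2]
  3 = 1·2 + 1   → row H = row F − 1·row G = (1, −32, 51)   [check: −32·145 + 51·91 = 1]
  2 = 2·1 + 0   → remainder 0, stop. gcd = 1 (last nonzero row H).
The gcd is 1, so 91 is invertible mod 145. The last nonzero row gives −32·145 + 51·91 = 1, so t = 51. So 91^(−1) ≡ 51 (mod 145). Verify: 91 · 51 = 4641 ≡ 1 (mod 145). ✓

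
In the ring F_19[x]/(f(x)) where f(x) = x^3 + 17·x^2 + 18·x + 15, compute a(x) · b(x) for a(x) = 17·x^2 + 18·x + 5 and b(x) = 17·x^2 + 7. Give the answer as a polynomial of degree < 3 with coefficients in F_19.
Multiply as integer polynomials: a · b = 289·x^4 + 306·x^3 + 204·x^2 + 126·x + 35. Reducing coefficients mod 19: a · b ≡ 4·x^4 + 2·x^3 + 14·x^2 + 12·x + 16. Now divide by f(x) = x^3 + 17·x^2 + 18·x + 15 in F_19[x], eliminating the leading term at each step:
  leading term 4·x^4: subtract (4·x)·f(x) = 4·x^4 + 11·x^3 + 15·x^2 + 3·x, leaving 10·x^3 + 18·x^2 + 9·x + 16 (coefficients mod 19)
  leading term 10·x^3: subtract (10)·f(x) = 10·x^3 + 18·x^2 + 9·x + 17, leaving 18 (coefficients mod 19)
The degree is now < 3, so this is the remainder. Hence a · b ≡ 18 in F_19[x]/(f).

Final answer: a · b ≡ 18 (mod f(x))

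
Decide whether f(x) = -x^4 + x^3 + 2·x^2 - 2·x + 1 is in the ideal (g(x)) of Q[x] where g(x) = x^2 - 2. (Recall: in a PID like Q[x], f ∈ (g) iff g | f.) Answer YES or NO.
NO

In Q[x] the ideal (g) consists of all multiples of g, so f ∈ (g) iff g | f, i.e. iff the remainder of f on division by g is 0. Divide f by g (g is monic, so eliminate the leading term of the running remainder at each step):
  leading term -x^4: subtract (-x^2)·g(x) = -x^4 + 2·x^2, leaving x^3 - 2·x + 1
  leading term x^3: subtract (x)·g(x) = x^3 - 2·x, leaving 1
The remainder r(x) = 1 ≠ 0 (and deg r < deg g), so g ∤ f, i.e. f ∉ (g).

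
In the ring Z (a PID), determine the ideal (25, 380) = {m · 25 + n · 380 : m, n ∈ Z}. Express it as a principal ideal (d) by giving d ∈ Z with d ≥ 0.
In the PID Z, (a, b) is generated by gcd(a, b). Compute gcd(380, 25) with the extended Euclidean algorithm, tracking rows (r, s, t) with s·380 + t·25 = r:
  row A: (380, 1, 0)   [1·380 + 0·25 = 380]
  row B: (25, 0, 1)   [0·380 + 1·25 = 25]
  380 = 15·25 + 5   → row C = row A − 15·row B = (5, 1, −15)   [check: 1·380 − 15·25 = 5]
  25 = 5·5 + 0   → remainder 0, stop. gcd = 5 (last nonzero row C).
So gcd(25, 380) = 5, with Bézout identity 1·380 − 15·25 = 5. Containment (⊇): the Bézout identity exhibits 5 as an element of (25, 380), giving (5) ⊆ (25, 380). Containment (⊆): since 5 | 25 and 5 | 380 (25 = 5·5, 380 = 5·76), every Z-linear combination of 25 and 380 is divisible by 5, so (25, 380) ⊆ (5). Therefore (25, 380) = (5), d = 5.

Final answer: (25, 380) = (5); d = 5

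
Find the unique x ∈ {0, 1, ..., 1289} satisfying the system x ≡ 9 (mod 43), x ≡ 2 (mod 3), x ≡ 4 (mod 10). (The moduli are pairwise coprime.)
The moduli 43, 3, 10 are pairwise coprime, so by the CRT there is a unique solution mod 43·3·10 = 1290.
Solve by successive substitution. Start with x ≡ 9 (mod 43).
  Combine with x ≡ 2 (mod 3): write x = 9 + 43·t and require 9 + 43·t ≡ 2 (mod 3), i.e. 43·t ≡ 2 − 9 ≡ 2 (mod 3). Since 43^(−1) ≡ 1 (mod 3) (43 ≡ 1 (mod 3)), t ≡ 1·2 ≡ 2 (mod 3). So x ≡ 9 + 43·2 = 95 (mod 129).
  Combine with x ≡ 4 (mod 10): write x = 95 + 129·t and require 95 + 129·t ≡ 4 (mod 10), i.e. 129·t ≡ 4 − 95 ≡ 9 (mod 10). Since 129^(−1) ≡ 9 (mod 10) (129 ≡ 9 (mod 10)), t ≡ 9·9 ≡ 1 (mod 10). So x ≡ 95 + 129·1 = 224 (mod 1290).
Unique solution in [0, 1290): x = 224.

Final answer: x ≡ 224 (mod 1290); the representative in [0, 1290) is 224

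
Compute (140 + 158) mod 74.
2

Reduce the summands first: 140 ≡ 66, 158 ≡ 10 (mod 74), so 140 + 158 ≡ 66 + 10 (mod 74). 66 + 10 = 76; 76 = 1·74 + 2, so (140 + 158) mod 74 = 2.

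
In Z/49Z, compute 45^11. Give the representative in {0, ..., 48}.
47

Use repeated squaring. Binary(11) = 1011. Walk through the bits of the exponent 11 left-to-right: at each bit after the leading one, square the running value, then multiply by 45 if the bit is 1 (always reducing mod 49):
  bit 1 = 1 (leading): start with 45.
  bit 2 = 0: square 45^2 = 2025 ≡ 16 (mod 49).
  bit 3 = 1: square 16^2 = 256 ≡ 11; bit is 1, so multiply 11·45 = 495 ≡ 5 (mod 49).
  bit 4 = 1: square 5^2 = 25; bit is 1, so multiply 25·45 = 1125 ≡ 47 (mod 49).
Final value: 45^11 ≡ 47 (mod 49).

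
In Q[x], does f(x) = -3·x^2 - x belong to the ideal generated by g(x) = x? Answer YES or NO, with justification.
YES

In Q[x] the ideal (g) consists of all multiples of g, so f ∈ (g) iff g | f, i.e. iff the remainder of f on division by g is 0. Divide f by g (g is monic, so eliminate the leading term of the running remainder at each step):
  leading term -3·x^2: subtract (-3·x)·g(x) = -3·x^2, leaving -x
  leading term -x: subtract (-1)·g(x) = -x, leaving 0
The remainder is 0, so f(x) = g(x) · h(x) with h(x) = -3·x - 1. Hence g | f, i.e. f ∈ (g).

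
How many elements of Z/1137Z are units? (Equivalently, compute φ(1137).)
An element a ∈ Z/1137Z is a unit iff gcd(a, 1137) = 1, so the number of units is φ(1137). φ is multiplicative, with φ(p^e) = p^e − p^(e−1). Factorise 1137 = 3 · 379. Then
  φ(1137) = (3 − 1) · (379 − 1) = 2 · 378 = 756.

Final answer: Z/1137Z has φ(1137) = 756 units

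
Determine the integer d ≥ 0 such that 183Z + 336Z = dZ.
In the PID Z, (a, b) is generated by gcd(a, b). Compute gcd(336, 183) with the extended Euclidean algorithm, tracking rows (r, s, t) with s·336 + t·183 = r:
  row A: (336, 1, 0)   [1·336 + 0·183 = 336]
  row B: (183, 0, 1)   [0·336 + 1·183 = 183]
  336 = 1·183 + 153   → row C = row A − 1·row B = (153, 1, −1)   [check: 1·336 − 1·183 = 153]
  183 = 1·153 + 30   → row D = row B − 1·row C = (30, −1, 2)   [check: −1·336 + 2·183 = 30]
  153 = 5·30 + 3   → row E = row C − 5·row D = (3, 6, −11)   [check: 6·336 − 11·183 = 3]
  30 = 10·3 + 0   → remainder 0, stop. gcd = 3 (last nonzero row E).
So gcd(183, 336) = 3, with Bézout identity 6·336 − 11·183 = 3. Containment (⊇): the Bézout identity exhibits 3 as an element of (183, 336), giving (3) ⊆ (183, 336). Containment (⊆): since 3 | 183 and 3 | 336 (183 = 3·61, 336 = 3·112), every Z-linear combination of 183 and 336 is divisible by 3, so (183, 336) ⊆ (3). Therefore (183, 336) = (3), d = 3.

Final answer: (183, 336) = (3); d = 3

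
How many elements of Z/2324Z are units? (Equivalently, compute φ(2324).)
An element a ∈ Z/2324Z is a unit iff gcd(a, 2324) = 1, so the number of units is φ(2324). φ is multiplicative, with φ(p^e) = p^e − p^(e−1). Factorise 2324 = 2^2 · 7 · 83. Then
  φ(2324) = (2^2 − 2^1) · (7 − 1) · (83 − 1) = 2 · 6 · 82 = 984.

Final answer: Z/2324Z has φ(2324) = 984 units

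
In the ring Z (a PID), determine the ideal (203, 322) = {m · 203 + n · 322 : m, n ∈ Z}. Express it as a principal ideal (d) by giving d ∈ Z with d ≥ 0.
(203, 322) = (7); d = 7

In the PID Z, (a, b) is generated by gcd(a, b). Compute gcd(322, 203) with the extended Euclidean algorithm, tracking rows (r, s, t) with s·322 + t·203 = r:
  row A: (322, 1, 0)   [1·322 + 0·203 = 322]
  row B: (203, 0, 1)   [0·322 + 1·203 = 203]
  322 = 1·203 + 119   → row C = row A − 1·row B = (119, 1, −1)   [check: 1·322 − 1·203 = 119]
  203 = 1·119 + 84   → row D = row B − 1·row C = (84, −1, 2)   [check: −1·322 + 2·203 = 84]
  119 = 1·84 + 35   → row E = row C − 1·row D = (35, 2, −3)   [check: 2·322 − 3·203 = 35]
  84 = 2·35 + 14   → row F = row D − 2·row E = (14, −5, 8)   [check: −5·322 + 8·203 = 14]
  35 = 2·14 + 7   → row G = row E − 2·row F = (7, 12, −19)   [check: 12·322 − 19·203 = 7]
  14 = 2·7 + 0   → remainder 0, stop. gcd = 7 (last nonzero row G).
So gcd(203, 322) = 7, with Bézout identity 12·322 − 19·203 = 7. Containment (⊇): the Bézout identity exhibits 7 as an element of (203, 322), giving (7) ⊆ (203, 322). Containment (⊆): since 7 | 203 and 7 | 322 (203 = 7·29, 322 = 7·46), every Z-linear combination of 203 and 322 is divisible by 7, so (203, 322) ⊆ (7). Therefore (203, 322) = (7), d = 7.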